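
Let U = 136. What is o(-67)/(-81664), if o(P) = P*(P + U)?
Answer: 4623/81664 ≈ 0.056610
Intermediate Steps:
o(P) = P*(136 + P) (o(P) = P*(P + 136) = P*(136 + P))
o(-67)/(-81664) = -67*(136 - 67)/(-81664) = -67*69*(-1/81664) = -4623*(-1/81664) = 4623/81664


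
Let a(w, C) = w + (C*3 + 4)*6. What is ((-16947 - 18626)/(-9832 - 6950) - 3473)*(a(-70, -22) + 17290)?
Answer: -163561262904/2797 ≈ -5.8477e+7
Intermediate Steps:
a(w, C) = 24 + w + 18*C (a(w, C) = w + (3*C + 4)*6 = w + (4 + 3*C)*6 = w + (24 + 18*C) = 24 + w + 18*C)
((-16947 - 18626)/(-9832 - 6950) - 3473)*(a(-70, -22) + 17290) = ((-16947 - 18626)/(-9832 - 6950) - 3473)*((24 - 70 + 18*(-22)) + 17290) = (-35573/(-16782) - 3473)*((24 - 70 - 396) + 17290) = (-35573*(-1/16782) - 3473)*(-442 + 17290) = (35573/16782 - 3473)*16848 = -58248313/16782*16848 = -163561262904/2797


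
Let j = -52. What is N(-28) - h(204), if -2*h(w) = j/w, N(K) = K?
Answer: -2869/102 ≈ -28.127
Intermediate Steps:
h(w) = 26/w (h(w) = -(-26)/w = 26/w)
N(-28) - h(204) = -28 - 26/204 = -28 - 1*13/102 = -28 - 13/102 = -2869/102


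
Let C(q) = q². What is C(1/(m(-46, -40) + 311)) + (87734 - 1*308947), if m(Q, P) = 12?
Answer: -23078931076/104329 ≈ -2.2121e+5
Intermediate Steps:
C(1/(m(-46, -40) + 311)) + (87734 - 1*308947) = (1/(12 + 311))² + (87734 - 1*308947) = (1/323)² + (87734 - 308947) = (1/323)² - 221213 = 1/104329 - 221213 = -23078931076/104329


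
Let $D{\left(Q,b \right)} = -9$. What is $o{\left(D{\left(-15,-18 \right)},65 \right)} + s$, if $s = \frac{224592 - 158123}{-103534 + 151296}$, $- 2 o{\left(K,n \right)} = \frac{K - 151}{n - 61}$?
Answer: $\frac{78593}{3674} \approx 21.392$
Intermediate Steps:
$o{\left(K,n \right)} = - \frac{-151 + K}{2 \left(-61 + n\right)}$ ($o{\left(K,n \right)} = - \frac{\left(K - 151\right) \frac{1}{n - 61}}{2} = - \frac{\left(-151 + K\right) \frac{1}{-61 + n}}{2} = - \frac{\frac{1}{-61 + n} \left(-151 + K\right)}{2} = - \frac{-151 + K}{2 \left(-61 + n\right)}$)
$s = \frac{5113}{3674}$ ($s = \frac{66469}{47762} = 66469 \cdot \frac{1}{47762} = \frac{5113}{3674} \approx 1.3917$)
$o{\left(D{\left(-15,-18 \right)},65 \right)} + s = \frac{151 - -9}{2 \left(-61 + 65\right)} + \frac{5113}{3674} = \frac{151 + 9}{2 \cdot 4} + \frac{5113}{3674} = \frac{1}{2} \cdot \frac{1}{4} \cdot 160 + \frac{5113}{3674} = 20 + \frac{5113}{3674} = \frac{78593}{3674}$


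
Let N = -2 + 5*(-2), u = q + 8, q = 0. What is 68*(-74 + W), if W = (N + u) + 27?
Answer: -3468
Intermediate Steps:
u = 8 (u = 0 + 8 = 8)
N = -12 (N = -2 - 10 = -12)
W = 23 (W = (-12 + 8) + 27 = -4 + 27 = 23)
68*(-74 + W) = 68*(-74 + 23) = 68*(-51) = -3468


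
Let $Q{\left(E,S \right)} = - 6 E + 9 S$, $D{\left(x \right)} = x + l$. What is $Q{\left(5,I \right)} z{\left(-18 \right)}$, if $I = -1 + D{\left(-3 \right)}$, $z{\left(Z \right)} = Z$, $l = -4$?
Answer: $1836$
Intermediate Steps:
$D{\left(x \right)} = -4 + x$ ($D{\left(x \right)} = x - 4 = -4 + x$)
$I = -8$ ($I = -1 - 7 = -8$)
$Q{\left(5,I \right)} z{\left(-18 \right)} = \left(\left(-6\right) 5 + 9 \left(-8\right)\right) \left(-18\right) = \left(-30 - 72\right) \left(-18\right) = \left(-102\right) \left(-18\right) = 1836$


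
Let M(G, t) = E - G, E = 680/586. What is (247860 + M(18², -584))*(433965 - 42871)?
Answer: 28365417376472/293 ≈ 9.6810e+10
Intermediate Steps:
E = 340/293 (E = 680*(1/586) = 340/293 ≈ 1.1604)
M(G, t) = 340/293 - G
(247860 + M(18², -584))*(433965 - 42871) = (247860 + (340/293 - 1*18²))*(433965 - 42871) = (247860 + (340/293 - 1*324))*391094 = (247860 + (340/293 - 324))*391094 = (247860 - 94592/293)*391094 = (72528388/293)*391094 = 28365417376472/293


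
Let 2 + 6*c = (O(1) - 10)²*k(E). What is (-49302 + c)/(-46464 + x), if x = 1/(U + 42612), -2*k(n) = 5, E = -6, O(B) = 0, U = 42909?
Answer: 4219948224/3973647743 ≈ 1.0620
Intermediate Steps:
k(n) = -5/2 (k(n) = -½*5 = -5/2)
c = -42 (c = -⅓ + ((0 - 10)²*(-5/2))/6 = -⅓ + ((-10)²*(-5/2))/6 = -⅓ + (100*(-5/2))/6 = -⅓ + (⅙)*(-250) = -⅓ - 125/3 = -42)
x = 1/85521 (x = 1/(42909 + 42612) = 1/85521 ≈ 1.1693e-5)
(-49302 + c)/(-46464 + x) = (-49302 - 42)/(-46464 + 1/85521) = -49344/(-3973647743/85521) = -49344*(-85521/3973647743) = 4219948224/3973647743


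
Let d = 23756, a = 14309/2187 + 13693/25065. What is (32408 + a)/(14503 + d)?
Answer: 197433662324/233027725905 ≈ 0.84725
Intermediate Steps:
a = 43177964/6090795 (a = 14309*(1/2187) + 13693*(1/25065) = 14309/2187 + 13693/25065 = 43177964/6090795 ≈ 7.0891)
(32408 + a)/(14503 + d) = (32408 + 43177964/6090795)/(14503 + 23756) = (197433662324/6090795)/38259 = (197433662324/6090795)*(1/38259) = 197433662324/233027725905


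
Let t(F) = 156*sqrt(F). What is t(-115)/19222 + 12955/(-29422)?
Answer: -12955/29422 + 78*I*sqrt(115)/9611 ≈ -0.44032 + 0.087031*I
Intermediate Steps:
t(-115)/19222 + 12955/(-29422) = (156*sqrt(-115))/19222 + 12955/(-29422) = (156*(I*sqrt(115)))*(1/19222) + 12955*(-1/29422) = (156*I*sqrt(115))*(1/19222) - 12955/29422 = 78*I*sqrt(115)/9611 - 12955/29422 = -12955/29422 + 78*I*sqrt(115)/9611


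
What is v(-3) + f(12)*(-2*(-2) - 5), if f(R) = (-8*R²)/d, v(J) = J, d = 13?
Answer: 1113/13 ≈ 85.615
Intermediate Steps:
f(R) = -8*R²/13
v(-3) + f(12)*(-2*(-2) - 5) = -3 + (-8/13*12²)*(-2*(-2) - 5) = -3 + (-8/13*144)*(4 - 5) = -3 - 1152/13*(-1) = -3 + 1152/13 = 1113/13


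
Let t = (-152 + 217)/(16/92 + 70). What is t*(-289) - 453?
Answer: -1163197/1614 ≈ -720.69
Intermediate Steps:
t = 1495/1614 (t = 65/(16*(1/92) + 70) = 65/(4/23 + 70) = 65/(1614/23) = 65*(23/1614) = 1495/1614 ≈ 0.92627)
t*(-289) - 453 = (1495/1614)*(-289) - 453 = -432055/1614 - 453 = -1163197/1614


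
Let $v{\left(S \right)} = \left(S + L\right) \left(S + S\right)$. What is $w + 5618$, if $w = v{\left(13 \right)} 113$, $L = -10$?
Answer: $14432$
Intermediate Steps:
$v{\left(S \right)} = 2 S \left(-10 + S\right)$ ($v{\left(S \right)} = \left(S - 10\right) \left(S + S\right) = \left(-10 + S\right) 2 S = 2 S \left(-10 + S\right)$)
$w = 8814$ ($w = 2 \cdot 13 \left(-10 + 13\right) 113 = 2 \cdot 13 \cdot 3 \cdot 113 = 78 \cdot 113 = 8814$)
$w + 5618 = 8814 + 5618 = 14432$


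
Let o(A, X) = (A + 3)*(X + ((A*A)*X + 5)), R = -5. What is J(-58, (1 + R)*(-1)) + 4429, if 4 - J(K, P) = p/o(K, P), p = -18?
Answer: 3282968957/740575 ≈ 4433.0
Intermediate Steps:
o(A, X) = (3 + A)*(5 + X + X*A**2) (o(A, X) = (3 + A)*(X + (A**2*X + 5)) = (3 + A)*(X + (X*A**2 + 5)) = (3 + A)*(X + (5 + X*A**2)) = (3 + A)*(5 + X + X*A**2))
J(K, P) = 4 + 18/(15 + 3*P + 5*K + K*P + P*K**3 + 3*P*K**2) (J(K, P) = 4 - (-18)/(15 + 3*P + 5*K + K*P + P*K**3 + 3*P*K**2) = 4 + 18/(15 + 3*P + 5*K + K*P + P*K**3 + 3*P*K**2))
J(-58, (1 + R)*(-1)) + 4429 = (4 + 18/(15 + 3*((1 - 5)*(-1)) + 5*(-58) - 58*(1 - 5)*(-1) + ((1 - 5)*(-1))*(-58)**3 + 3*((1 - 5)*(-1))*(-58)**2)) + 4429 = (4 + 18/(15 + 3*(-4*(-1)) - 290 - (-232)*(-1) - 4*(-1)*(-195112) + 3*(-4*(-1))*3364)) + 4429 = (4 + 18/(15 + 3*4 - 290 - 58*4 + 4*(-195112) + 3*4*3364)) + 4429 = (4 + 18/(15 + 12 - 290 - 232 - 780448 + 40368)) + 4429 = (4 + 18/(-740575)) + 4429 = (4 + 18*(-1/740575)) + 4429 = (4 - 18/740575) + 4429 = 2962282/740575 + 4429 = 3282968957/740575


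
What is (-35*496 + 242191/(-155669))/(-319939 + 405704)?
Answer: -2702656031/13350951785 ≈ -0.20243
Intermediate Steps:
(-35*496 + 242191/(-155669))/(-319939 + 405704) = (-17360 + 242191*(-1/155669))/85765 = (-17360 - 242191/155669)*(1/85765) = -2702656031/155669*1/85765 = -2702656031/13350951785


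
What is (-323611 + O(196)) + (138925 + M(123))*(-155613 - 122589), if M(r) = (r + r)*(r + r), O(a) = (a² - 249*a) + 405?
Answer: -55485218676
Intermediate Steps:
O(a) = 405 + a² - 249*a
M(r) = 4*r² (M(r) = (2*r)*(2*r) = 4*r²)
(-323611 + O(196)) + (138925 + M(123))*(-155613 - 122589) = (-323611 + (405 + 196² - 249*196)) + (138925 + 4*123²)*(-155613 - 122589) = (-323611 + (405 + 38416 - 48804)) + (138925 + 4*15129)*(-278202) = (-323611 - 9983) + (138925 + 60516)*(-278202) = -333594 + 199441*(-278202) = -333594 - 55484885082 = -55485218676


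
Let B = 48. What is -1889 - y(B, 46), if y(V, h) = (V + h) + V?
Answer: -2031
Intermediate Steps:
y(V, h) = h + 2*V
-1889 - y(B, 46) = -1889 - (46 + 2*48) = -1889 - (46 + 96) = -1889 - 1*142 = -1889 - 142 = -2031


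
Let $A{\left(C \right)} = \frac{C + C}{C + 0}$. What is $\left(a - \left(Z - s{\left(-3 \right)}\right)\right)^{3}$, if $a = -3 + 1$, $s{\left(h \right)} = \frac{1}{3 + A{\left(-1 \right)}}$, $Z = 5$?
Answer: $- \frac{39304}{125} \approx -314.43$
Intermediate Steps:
$A{\left(C \right)} = 2$ ($A{\left(C \right)} = \frac{2 C}{C} = 2$)
$s{\left(h \right)} = \frac{1}{5}$ ($s{\left(h \right)} = \frac{1}{3 + 2} = \frac{1}{5}$)
$a = -2$
$\left(a - \left(Z - s{\left(-3 \right)}\right)\right)^{3} = \left(-2 - \left(5 - \frac{1}{5}\right)\right)^{3} = \left(-2 - \frac{24}{5}\right)^{3} = \left(- \frac{34}{5}\right)^{3} = - \frac{39304}{125}$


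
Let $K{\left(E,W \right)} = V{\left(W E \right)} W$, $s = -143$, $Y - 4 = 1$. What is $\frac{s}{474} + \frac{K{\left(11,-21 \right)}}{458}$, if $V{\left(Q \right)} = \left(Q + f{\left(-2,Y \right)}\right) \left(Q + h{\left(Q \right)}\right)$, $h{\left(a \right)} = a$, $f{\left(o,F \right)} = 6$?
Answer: $- \frac{517391897}{108546} \approx -4766.6$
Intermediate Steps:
$Y = 5$ ($Y = 4 + 1 = 5$)
$V{\left(Q \right)} = 2 Q \left(6 + Q\right)$ ($V{\left(Q \right)} = \left(Q + 6\right) \left(Q + Q\right) = \left(6 + Q\right) 2 Q = 2 Q \left(6 + Q\right)$)
$K{\left(E,W \right)} = 2 E W^{2} \left(6 + E W\right)$ ($K{\left(E,W \right)} = 2 W E \left(6 + W E\right) W = 2 E W \left(6 + E W\right) W = 2 E W^{2} \left(6 + E W\right)$)
$\frac{s}{474} + \frac{K{\left(11,-21 \right)}}{458} = - \frac{143}{474} + \frac{2 \cdot 11 \left(-21\right)^{2} \left(6 + 11 \left(-21\right)\right)}{458} = \left(-143\right) \frac{1}{474} + 2 \cdot 11 \cdot 441 \left(6 - 231\right) \frac{1}{458} = - \frac{143}{474} + 2 \cdot 11 \cdot 441 \left(-225\right) \frac{1}{458} = - \frac{143}{474} - \frac{1091475}{229} = - \frac{517391897}{108546}$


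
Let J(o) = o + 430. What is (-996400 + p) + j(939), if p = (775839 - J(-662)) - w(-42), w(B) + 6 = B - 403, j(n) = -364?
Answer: -220242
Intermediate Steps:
J(o) = 430 + o
w(B) = -409 + B (w(B) = -6 + (B - 403) = -6 + (-403 + B) = -409 + B)
p = 776522 (p = (775839 - (430 - 662)) - (-409 - 42) = (775839 - 1*(-232)) - 1*(-451) = (775839 + 232) + 451 = 776071 + 451 = 776522)
(-996400 + p) + j(939) = (-996400 + 776522) - 364 = -219878 - 364 = -220242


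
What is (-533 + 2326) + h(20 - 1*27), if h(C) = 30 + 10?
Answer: 1833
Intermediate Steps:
h(C) = 40
(-533 + 2326) + h(20 - 1*27) = (-533 + 2326) + 40 = 1793 + 40 = 1833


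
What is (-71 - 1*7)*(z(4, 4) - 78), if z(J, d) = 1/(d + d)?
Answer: 24297/4 ≈ 6074.3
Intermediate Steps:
z(J, d) = 1/(2*d)
(-71 - 1*7)*(z(4, 4) - 78) = (-71 - 1*7)*((½)/4 - 78) = (-71 - 7)*((½)*(¼) - 78) = -78*(⅛ - 78) = -78*(-623/8) = 24297/4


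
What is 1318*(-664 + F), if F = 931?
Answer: 351906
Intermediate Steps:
1318*(-664 + F) = 1318*(-664 + 931) = 1318*267 = 351906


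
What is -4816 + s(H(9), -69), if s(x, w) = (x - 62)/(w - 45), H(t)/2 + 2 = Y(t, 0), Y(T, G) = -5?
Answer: -14446/3 ≈ -4815.3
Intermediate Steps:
H(t) = -14 (H(t) = -4 + 2*(-5) = -4 - 10 = -14)
s(x, w) = (-62 + x)/(-45 + w)
-4816 + s(H(9), -69) = -4816 + (-62 - 14)/(-45 - 69) = -4816 - 76/(-114) = -4816 - 1/114*(-76) = -4816 + ⅔ = -14446/3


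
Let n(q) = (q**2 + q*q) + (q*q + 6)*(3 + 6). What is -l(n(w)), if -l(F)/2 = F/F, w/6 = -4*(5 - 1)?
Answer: 2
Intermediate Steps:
w = -96 (w = 6*(-4*(5 - 1)) = 6*(-4*4) = 6*(-16) = -96)
n(q) = 54 + 11*q**2 (n(q) = (q**2 + q**2) + (q**2 + 6)*9 = 2*q**2 + (6 + q**2)*9 = 2*q**2 + (54 + 9*q**2) = 54 + 11*q**2)
l(F) = -2 (l(F) = -2*F/F = -2*1 = -2)
-l(n(w)) = -1*(-2) = 2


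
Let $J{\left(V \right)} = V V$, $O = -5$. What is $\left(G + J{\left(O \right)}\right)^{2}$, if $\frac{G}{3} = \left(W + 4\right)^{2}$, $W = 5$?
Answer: $71824$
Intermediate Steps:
$G = 243$ ($G = 3 \left(5 + 4\right)^{2} = 3 \cdot 9^{2} = 3 \cdot 81 = 243$)
$J{\left(V \right)} = V^{2}$
$\left(G + J{\left(O \right)}\right)^{2} = \left(243 + \left(-5\right)^{2}\right)^{2} = \left(243 + 25\right)^{2} = 268^{2} = 71824$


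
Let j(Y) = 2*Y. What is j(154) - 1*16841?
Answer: -16533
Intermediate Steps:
j(154) - 1*16841 = 2*154 - 1*16841 = 308 - 16841 = -16533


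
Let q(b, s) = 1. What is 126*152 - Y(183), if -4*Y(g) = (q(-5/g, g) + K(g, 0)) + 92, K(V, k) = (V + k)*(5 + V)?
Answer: 111105/4 ≈ 27776.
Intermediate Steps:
K(V, k) = (5 + V)*(V + k)
Y(g) = -93/4 - 5*g/4 - g²/4 (Y(g) = -((1 + (g² + 5*g + 5*0 + g*0)) + 92)/4 = -((1 + (g² + 5*g + 0 + 0)) + 92)/4 = -((1 + (g² + 5*g)) + 92)/4 = -((1 + g² + 5*g) + 92)/4 = -(93 + g² + 5*g)/4 = -93/4 - 5*g/4 - g²/4)
126*152 - Y(183) = 126*152 - (-93/4 - 5/4*183 - ¼*183²) = 19152 - (-93/4 - 915/4 - ¼*33489) = 19152 - (-93/4 - 915/4 - 33489/4) = 19152 - 1*(-34497/4) = 19152 + 34497/4 = 111105/4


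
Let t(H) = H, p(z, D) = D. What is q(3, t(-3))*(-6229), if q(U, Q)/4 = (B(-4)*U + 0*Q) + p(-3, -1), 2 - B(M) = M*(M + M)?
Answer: 2267356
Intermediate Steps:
B(M) = 2 - 2*M² (B(M) = 2 - M*(M + M) = 2 - M*2*M = 2 - 2*M²)
q(U, Q) = -4 - 120*U (q(U, Q) = 4*(((2 - 2*(-4)²)*U + 0*Q) - 1) = 4*(((2 - 2*16)*U + 0) - 1) = 4*(((2 - 32)*U + 0) - 1) = 4*((-30*U + 0) - 1) = 4*(-30*U - 1) = 4*(-1 - 30*U) = -4 - 120*U)
q(3, t(-3))*(-6229) = (-4 - 120*3)*(-6229) = (-4 - 360)*(-6229) = -364*(-6229) = 2267356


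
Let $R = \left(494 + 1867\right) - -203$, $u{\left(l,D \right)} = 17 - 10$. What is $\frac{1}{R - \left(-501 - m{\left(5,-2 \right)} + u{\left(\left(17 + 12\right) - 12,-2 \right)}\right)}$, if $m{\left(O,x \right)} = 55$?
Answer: $\frac{1}{3113} \approx 0.00032123$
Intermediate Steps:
$u{\left(l,D \right)} = 7$
$R = 2564$ ($R = 2361 + 203 = 2564$)
$\frac{1}{R - \left(-501 - m{\left(5,-2 \right)} + u{\left(\left(17 + 12\right) - 12,-2 \right)}\right)} = \frac{1}{2564 + \left(55 - \left(7 - 501\right)\right)} = \frac{1}{2564 + \left(55 - -494\right)} = \frac{1}{2564 + \left(55 + 494\right)} = \frac{1}{2564 + 549} = \frac{1}{3113}$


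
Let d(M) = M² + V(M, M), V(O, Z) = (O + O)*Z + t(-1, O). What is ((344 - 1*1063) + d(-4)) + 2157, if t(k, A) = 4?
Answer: 1490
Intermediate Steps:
V(O, Z) = 4 + 2*O*Z (V(O, Z) = (O + O)*Z + 4 = (2*O)*Z + 4 = 2*O*Z + 4 = 4 + 2*O*Z)
d(M) = 4 + 3*M² (d(M) = M² + (4 + 2*M*M) = M² + (4 + 2*M²) = 4 + 3*M²)
((344 - 1*1063) + d(-4)) + 2157 = ((344 - 1*1063) + (4 + 3*(-4)²)) + 2157 = ((344 - 1063) + (4 + 3*16)) + 2157 = (-719 + (4 + 48)) + 2157 = (-719 + 52) + 2157 = -667 + 2157 = 1490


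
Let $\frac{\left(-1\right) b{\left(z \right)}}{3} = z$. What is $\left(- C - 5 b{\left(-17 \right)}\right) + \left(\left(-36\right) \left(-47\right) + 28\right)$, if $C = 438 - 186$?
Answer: $1213$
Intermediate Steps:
$b{\left(z \right)} = - 3 z$
$C = 252$ ($C = 438 - 186 = 252$)
$\left(- C - 5 b{\left(-17 \right)}\right) + \left(\left(-36\right) \left(-47\right) + 28\right) = \left(\left(-1\right) 252 - 5 \left(\left(-3\right) \left(-17\right)\right)\right) + \left(\left(-36\right) \left(-47\right) + 28\right) = \left(-252 - 255\right) + \left(1692 + 28\right) = \left(-252 - 255\right) + 1720 = -507 + 1720 = 1213$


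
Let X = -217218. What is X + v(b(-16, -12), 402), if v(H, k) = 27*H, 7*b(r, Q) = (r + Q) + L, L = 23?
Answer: -1520661/7 ≈ -2.1724e+5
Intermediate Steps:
b(r, Q) = 23/7 + Q/7 + r/7 (b(r, Q) = ((r + Q) + 23)/7 = ((Q + r) + 23)/7 = (23 + Q + r)/7 = 23/7 + Q/7 + r/7)
X + v(b(-16, -12), 402) = -217218 + 27*(23/7 + (1/7)*(-12) + (1/7)*(-16)) = -217218 + 27*(23/7 - 12/7 - 16/7) = -217218 + 27*(-5/7) = -217218 - 135/7 = -1520661/7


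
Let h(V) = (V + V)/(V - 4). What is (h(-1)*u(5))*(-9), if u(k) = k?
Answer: -18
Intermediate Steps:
h(V) = 2*V/(-4 + V) (h(V) = (2*V)/(-4 + V) = 2*V/(-4 + V))
(h(-1)*u(5))*(-9) = ((2*(-1)/(-4 - 1))*5)*(-9) = ((2*(-1)/(-5))*5)*(-9) = ((2*(-1)*(-⅕))*5)*(-9) = ((⅖)*5)*(-9) = 2*(-9) = -18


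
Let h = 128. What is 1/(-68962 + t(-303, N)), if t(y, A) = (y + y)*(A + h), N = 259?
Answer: -1/303484 ≈ -3.2951e-6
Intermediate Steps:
t(y, A) = 2*y*(128 + A) (t(y, A) = (y + y)*(A + 128) = (2*y)*(128 + A) = 2*y*(128 + A))
1/(-68962 + t(-303, N)) = 1/(-68962 + 2*(-303)*(128 + 259)) = 1/(-68962 + 2*(-303)*387) = 1/(-68962 - 234522) = 1/(-303484) = -1/303484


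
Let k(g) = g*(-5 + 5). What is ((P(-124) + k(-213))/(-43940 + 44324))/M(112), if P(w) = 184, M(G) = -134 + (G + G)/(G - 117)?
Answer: -115/42912 ≈ -0.0026799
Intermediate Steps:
M(G) = -134 + 2*G/(-117 + G) (M(G) = -134 + (2*G)/(-117 + G) = -134 + 2*G/(-117 + G))
k(g) = 0 (k(g) = g*0 = 0)
((P(-124) + k(-213))/(-43940 + 44324))/M(112) = ((184 + 0)/(-43940 + 44324))/((6*(2613 - 22*112)/(-117 + 112))) = (184/384)/((6*(2613 - 2464)/(-5))) = (184*(1/384))/((6*(-1/5)*149)) = 23/(48*(-894/5)) = (23/48)*(-5/894) = -115/42912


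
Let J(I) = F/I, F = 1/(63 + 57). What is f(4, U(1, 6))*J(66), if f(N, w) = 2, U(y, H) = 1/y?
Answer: 1/3960 ≈ 0.00025253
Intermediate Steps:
F = 1/120 ≈ 0.0083333
J(I) = 1/(120*I)
f(4, U(1, 6))*J(66) = 2*((1/120)/66) = 2*((1/120)*(1/66)) = 2*(1/7920) = 1/3960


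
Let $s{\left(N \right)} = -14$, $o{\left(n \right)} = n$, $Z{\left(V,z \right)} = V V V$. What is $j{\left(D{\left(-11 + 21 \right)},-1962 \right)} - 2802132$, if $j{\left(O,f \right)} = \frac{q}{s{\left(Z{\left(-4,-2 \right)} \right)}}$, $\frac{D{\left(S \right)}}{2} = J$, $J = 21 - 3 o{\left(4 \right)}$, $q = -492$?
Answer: $- \frac{19614678}{7} \approx -2.8021 \cdot 10^{6}$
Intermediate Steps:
$Z{\left(V,z \right)} = V^{3}$ ($Z{\left(V,z \right)} = V^{2} V = V^{3}$)
$J = 9$ ($J = 21 - 12 = 9$)
$D{\left(S \right)} = 18$ ($D{\left(S \right)} = 2 \cdot 9 = 18$)
$j{\left(O,f \right)} = \frac{246}{7}$ ($j{\left(O,f \right)} = - \frac{492}{-14} = \left(-492\right) \left(- \frac{1}{14}\right) = \frac{246}{7}$)
$j{\left(D{\left(-11 + 21 \right)},-1962 \right)} - 2802132 = \frac{246}{7} - 2802132 = - \frac{19614678}{7}$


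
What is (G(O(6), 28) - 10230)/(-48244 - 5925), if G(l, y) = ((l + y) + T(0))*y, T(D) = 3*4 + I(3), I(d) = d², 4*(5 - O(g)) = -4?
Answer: 8690/54169 ≈ 0.16042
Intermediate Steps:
O(g) = 6 (O(g) = 5 - ¼*(-4) = 5 + 1 = 6)
T(D) = 21 (T(D) = 3*4 + 3² = 12 + 9 = 21)
G(l, y) = y*(21 + l + y) (G(l, y) = ((l + y) + 21)*y = (21 + l + y)*y = y*(21 + l + y))
(G(O(6), 28) - 10230)/(-48244 - 5925) = (28*(21 + 6 + 28) - 10230)/(-48244 - 5925) = (28*55 - 10230)/(-54169) = (1540 - 10230)*(-1/54169) = -8690*(-1/54169) = 8690/54169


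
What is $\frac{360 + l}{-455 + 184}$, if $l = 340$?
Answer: $- \frac{700}{271} \approx -2.583$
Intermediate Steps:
$\frac{360 + l}{-455 + 184} = \frac{360 + 340}{-455 + 184} = \frac{700}{-271} = 700 \left(- \frac{1}{271}\right) = - \frac{700}{271}$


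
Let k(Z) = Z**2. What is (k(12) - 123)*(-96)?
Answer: -2016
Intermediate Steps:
(k(12) - 123)*(-96) = (12**2 - 123)*(-96) = (144 - 123)*(-96) = 21*(-96) = -2016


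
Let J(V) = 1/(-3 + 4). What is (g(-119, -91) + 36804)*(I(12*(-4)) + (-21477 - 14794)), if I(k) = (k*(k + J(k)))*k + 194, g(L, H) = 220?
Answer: -5344969760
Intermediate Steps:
J(V) = 1 (J(V) = 1/1 = 1)
I(k) = 194 + k**2*(1 + k) (I(k) = (k*(k + 1))*k + 194 = (k*(1 + k))*k + 194 = k**2*(1 + k) + 194 = 194 + k**2*(1 + k))
(g(-119, -91) + 36804)*(I(12*(-4)) + (-21477 - 14794)) = (220 + 36804)*((194 + (12*(-4))**2 + (12*(-4))**3) + (-21477 - 14794)) = 37024*((194 + (-48)**2 + (-48)**3) - 36271) = 37024*((194 + 2304 - 110592) - 36271) = 37024*(-108094 - 36271) = 37024*(-144365) = -5344969760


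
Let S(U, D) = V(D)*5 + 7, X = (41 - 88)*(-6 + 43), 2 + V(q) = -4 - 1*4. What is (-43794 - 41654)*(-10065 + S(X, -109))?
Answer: 863708384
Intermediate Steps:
V(q) = -10 (V(q) = -2 + (-4 - 1*4) = -2 + (-4 - 4) = -2 - 8 = -10)
X = -1739 (X = -47*37 = -1739)
S(U, D) = -43 (S(U, D) = -10*5 + 7 = -50 + 7 = -43)
(-43794 - 41654)*(-10065 + S(X, -109)) = (-43794 - 41654)*(-10065 - 43) = -85448*(-10108) = 863708384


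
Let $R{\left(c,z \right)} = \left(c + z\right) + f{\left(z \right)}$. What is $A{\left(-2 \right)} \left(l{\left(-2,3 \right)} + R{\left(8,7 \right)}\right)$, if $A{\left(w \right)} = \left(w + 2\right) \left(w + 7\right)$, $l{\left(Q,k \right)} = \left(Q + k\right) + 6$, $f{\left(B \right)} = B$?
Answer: $0$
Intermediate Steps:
$l{\left(Q,k \right)} = 6 + Q + k$
$R{\left(c,z \right)} = c + 2 z$ ($R{\left(c,z \right)} = \left(c + z\right) + z = c + 2 z$)
$A{\left(w \right)} = \left(2 + w\right) \left(7 + w\right)$
$A{\left(-2 \right)} \left(l{\left(-2,3 \right)} + R{\left(8,7 \right)}\right) = \left(14 + \left(-2\right)^{2} + 9 \left(-2\right)\right) \left(\left(6 - 2 + 3\right) + \left(8 + 2 \cdot 7\right)\right) = \left(14 + 4 - 18\right) \left(7 + \left(8 + 14\right)\right) = 0 \left(7 + 22\right) = 0 \cdot 29 = 0$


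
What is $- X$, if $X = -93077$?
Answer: $93077$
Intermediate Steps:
$- X = \left(-1\right) \left(-93077\right) = 93077$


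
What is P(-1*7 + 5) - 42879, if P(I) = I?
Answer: -42881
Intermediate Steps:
P(-1*7 + 5) - 42879 = (-1*7 + 5) - 42879 = (-7 + 5) - 42879 = -2 - 42879 = -42881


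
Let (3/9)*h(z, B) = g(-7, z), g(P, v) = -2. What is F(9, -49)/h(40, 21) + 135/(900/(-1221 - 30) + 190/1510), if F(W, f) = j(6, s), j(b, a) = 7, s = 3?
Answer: -5696101/24918 ≈ -228.59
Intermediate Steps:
h(z, B) = -6 (h(z, B) = 3*(-2) = -6)
F(W, f) = 7
F(9, -49)/h(40, 21) + 135/(900/(-1221 - 30) + 190/1510) = 7/(-6) + 135/(900/(-1221 - 30) + 190/1510) = 7*(-⅙) + 135/(900/(-1251) + 190*(1/1510)) = -7/6 + 135/(900*(-1/1251) + 19/151) = -7/6 + 135/(-100/139 + 19/151) = -7/6 + 135/(-12459/20989) = -7/6 + 135*(-20989/12459) = -7/6 - 944505/4153 = -5696101/24918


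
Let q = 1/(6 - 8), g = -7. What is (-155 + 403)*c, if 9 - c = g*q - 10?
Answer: 3844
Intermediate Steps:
q = -1/2 (q = 1/(-2) = -1/2 ≈ -0.50000)
c = 31/2 (c = 9 - (-7*(-1/2) - 10) = 9 - (7/2 - 10) = 9 - 1*(-13/2) = 9 + 13/2 = 31/2 ≈ 15.500)
(-155 + 403)*c = (-155 + 403)*(31/2) = 248*(31/2) = 3844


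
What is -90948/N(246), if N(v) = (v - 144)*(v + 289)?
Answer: -15158/9095 ≈ -1.6666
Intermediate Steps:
N(v) = (-144 + v)*(289 + v)
-90948/N(246) = -90948/(-41616 + 246**2 + 145*246) = -90948/(-41616 + 60516 + 35670) = -90948/54570 = -90948*1/54570 = -15158/9095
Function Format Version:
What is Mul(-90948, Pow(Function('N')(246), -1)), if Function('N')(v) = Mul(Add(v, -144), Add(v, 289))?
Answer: Rational(-15158, 9095) ≈ -1.6666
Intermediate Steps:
Function('N')(v) = Mul(Add(-144, v), Add(289, v))
Mul(-90948, Pow(Function('N')(246), -1)) = Mul(-90948, Pow(Add(-41616, Pow(246, 2), Mul(145, 246)), -1)) = Mul(-90948, Pow(Add(-41616, 60516, 35670), -1)) = Mul(-90948, Pow(54570, -1)) = Mul(-90948, Rational(1, 54570)) = Rational(-15158, 9095)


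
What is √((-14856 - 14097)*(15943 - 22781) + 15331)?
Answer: √197995945 ≈ 14071.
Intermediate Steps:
√((-14856 - 14097)*(15943 - 22781) + 15331) = √(-28953*(-6838) + 15331) = √(197980614 + 15331) = √197995945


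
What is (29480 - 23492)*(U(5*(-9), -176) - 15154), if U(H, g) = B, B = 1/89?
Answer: -8076045540/89 ≈ -9.0742e+7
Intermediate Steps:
B = 1/89 ≈ 0.011236
U(H, g) = 1/89
(29480 - 23492)*(U(5*(-9), -176) - 15154) = (29480 - 23492)*(1/89 - 15154) = 5988*(-1348705/89) = -8076045540/89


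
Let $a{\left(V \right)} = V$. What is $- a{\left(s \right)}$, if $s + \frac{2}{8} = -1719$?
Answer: $\frac{6877}{4} \approx 1719.3$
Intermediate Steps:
$s = - \frac{6877}{4}$ ($s = - \frac{1}{4} - 1719 = - \frac{6877}{4} \approx -1719.3$)
$- a{\left(s \right)} = \left(-1\right) \left(- \frac{6877}{4}\right) = \frac{6877}{4}$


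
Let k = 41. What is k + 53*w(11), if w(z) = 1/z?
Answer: 504/11 ≈ 45.818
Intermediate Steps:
k + 53*w(11) = 41 + 53/11 = 504/11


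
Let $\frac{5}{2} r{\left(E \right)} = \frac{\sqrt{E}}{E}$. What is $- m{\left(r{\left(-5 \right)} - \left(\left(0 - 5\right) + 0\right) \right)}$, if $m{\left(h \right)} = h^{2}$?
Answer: $- \frac{3121}{125} + \frac{4 i \sqrt{5}}{5} \approx -24.968 + 1.7889 i$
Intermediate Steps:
$r{\left(E \right)} = \frac{2}{5 \sqrt{E}}$ ($r{\left(E \right)} = \frac{2 \frac{\sqrt{E}}{E}}{5} = \frac{2}{5 \sqrt{E}}$)
$- m{\left(r{\left(-5 \right)} - \left(\left(0 - 5\right) + 0\right) \right)} = - \left(\frac{2}{5 i \sqrt{5}} - \left(\left(0 - 5\right) + 0\right)\right)^{2} = - \left(\frac{2 \left(- \frac{i \sqrt{5}}{5}\right)}{5} - \left(-5 + 0\right)\right)^{2} = - \left(- \frac{2 i \sqrt{5}}{25} - -5\right)^{2} = - \left(- \frac{2 i \sqrt{5}}{25} + 5\right)^{2} = - \left(5 - \frac{2 i \sqrt{5}}{25}\right)^{2}$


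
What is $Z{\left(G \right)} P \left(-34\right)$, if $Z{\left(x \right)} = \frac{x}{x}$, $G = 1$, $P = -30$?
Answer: $1020$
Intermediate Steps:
$Z{\left(x \right)} = 1$
$Z{\left(G \right)} P \left(-34\right) = 1 \left(-30\right) \left(-34\right) = \left(-30\right) \left(-34\right) = 1020$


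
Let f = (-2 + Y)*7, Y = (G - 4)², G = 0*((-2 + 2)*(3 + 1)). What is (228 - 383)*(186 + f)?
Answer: -44020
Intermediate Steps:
G = 0 (G = 0*(0*4) = 0*0 = 0)
Y = 16 (Y = (0 - 4)² = (-4)² = 16)
f = 98 (f = (-2 + 16)*7 = 14*7 = 98)
(228 - 383)*(186 + f) = (228 - 383)*(186 + 98) = -155*284 = -44020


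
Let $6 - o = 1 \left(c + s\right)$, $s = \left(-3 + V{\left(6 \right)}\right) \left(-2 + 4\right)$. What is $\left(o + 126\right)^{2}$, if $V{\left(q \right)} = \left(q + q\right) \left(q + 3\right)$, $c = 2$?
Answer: $6400$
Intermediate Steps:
$V{\left(q \right)} = 2 q \left(3 + q\right)$
$s = 210$ ($s = \left(-3 + 2 \cdot 6 \left(3 + 6\right)\right) \left(-2 + 4\right) = \left(-3 + 2 \cdot 6 \cdot 9\right) 2 = \left(-3 + 108\right) 2 = 105 \cdot 2 = 210$)
$o = -206$ ($o = 6 - 1 \left(2 + 210\right) = 6 - 1 \cdot 212 = 6 - 212 = -206$)
$\left(o + 126\right)^{2} = \left(-206 + 126\right)^{2} = \left(-80\right)^{2} = 6400$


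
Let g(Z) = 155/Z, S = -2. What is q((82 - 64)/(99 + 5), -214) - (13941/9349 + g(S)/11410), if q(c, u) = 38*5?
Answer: 8043741935/42668836 ≈ 188.52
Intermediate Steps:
q(c, u) = 190
q((82 - 64)/(99 + 5), -214) - (13941/9349 + g(S)/11410) = 190 - (13941/9349 + (155/(-2))/11410) = 190 - (13941*(1/9349) + (155*(-1/2))*(1/11410)) = 190 - (13941/9349 - 155/2*1/11410) = 190 - (13941/9349 - 31/4564) = 190 - 1*63336905/42668836 = 190 - 63336905/42668836 = 8043741935/42668836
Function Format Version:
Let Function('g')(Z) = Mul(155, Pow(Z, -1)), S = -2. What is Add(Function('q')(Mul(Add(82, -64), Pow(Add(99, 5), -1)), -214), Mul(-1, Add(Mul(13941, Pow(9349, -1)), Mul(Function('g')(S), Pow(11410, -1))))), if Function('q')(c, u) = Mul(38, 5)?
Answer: Rational(8043741935, 42668836) ≈ 188.52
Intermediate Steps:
Function('q')(c, u) = 190
Add(Function('q')(Mul(Add(82, -64), Pow(Add(99, 5), -1)), -214), Mul(-1, Add(Mul(13941, Pow(9349, -1)), Mul(Function('g')(S), Pow(11410, -1))))) = Add(190, Mul(-1, Add(Mul(13941, Pow(9349, -1)), Mul(Mul(155, Pow(-2, -1)), Pow(11410, -1))))) = Add(190, Mul(-1, Add(Mul(13941, Rational(1, 9349)), Mul(Mul(155, Rational(-1, 2)), Rational(1, 11410))))) = Add(190, Mul(-1, Add(Rational(13941, 9349), Mul(Rational(-155, 2), Rational(1, 11410))))) = Add(190, Mul(-1, Add(Rational(13941, 9349), Rational(-31, 4564)))) = Add(190, Mul(-1, Rational(63336905, 42668836))) = Add(190, Rational(-63336905, 42668836)) = Rational(8043741935, 42668836)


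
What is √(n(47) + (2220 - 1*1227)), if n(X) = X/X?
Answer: √994 ≈ 31.528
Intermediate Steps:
n(X) = 1
√(n(47) + (2220 - 1*1227)) = √(1 + (2220 - 1*1227)) = √(1 + (2220 - 1227)) = √(1 + 993) = √994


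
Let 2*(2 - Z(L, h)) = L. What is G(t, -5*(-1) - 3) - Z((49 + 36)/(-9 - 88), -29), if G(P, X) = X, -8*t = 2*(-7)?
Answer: -85/194 ≈ -0.43814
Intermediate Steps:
Z(L, h) = 2 - L/2
t = 7/4 (t = -(-7)/4 = -⅛*(-14) = 7/4 ≈ 1.7500)
G(t, -5*(-1) - 3) - Z((49 + 36)/(-9 - 88), -29) = (-5*(-1) - 3) - (2 - (49 + 36)/(2*(-9 - 88))) = (5 - 3) - (2 - 85/(2*(-97))) = 2 - (2 - 85*(-1)/(2*97)) = 2 - (2 - ½*(-85/97)) = 2 - (2 + 85/194) = 2 - 1*473/194 = 2 - 473/194 = -85/194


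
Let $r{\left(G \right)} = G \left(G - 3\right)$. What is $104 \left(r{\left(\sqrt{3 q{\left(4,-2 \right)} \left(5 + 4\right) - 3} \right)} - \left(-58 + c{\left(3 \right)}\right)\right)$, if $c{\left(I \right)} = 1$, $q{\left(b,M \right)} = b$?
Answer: $16848 - 312 \sqrt{105} \approx 13651.0$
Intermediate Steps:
$r{\left(G \right)} = G \left(-3 + G\right)$
$104 \left(r{\left(\sqrt{3 q{\left(4,-2 \right)} \left(5 + 4\right) - 3} \right)} - \left(-58 + c{\left(3 \right)}\right)\right) = 104 \left(\sqrt{3 \cdot 4 \left(5 + 4\right) - 3} \left(-3 + \sqrt{3 \cdot 4 \left(5 + 4\right) - 3}\right) + \left(41 + \left(17 - 1\right)\right)\right) = 104 \left(\sqrt{3 \cdot 4 \cdot 9 - 3} \left(-3 + \sqrt{3 \cdot 4 \cdot 9 - 3}\right) + \left(41 + \left(17 - 1\right)\right)\right) = 104 \left(\sqrt{3 \cdot 36 - 3} \left(-3 + \sqrt{3 \cdot 36 - 3}\right) + \left(41 + 16\right)\right) = 104 \left(\sqrt{108 - 3} \left(-3 + \sqrt{108 - 3}\right) + 57\right) = 104 \left(\sqrt{105} \left(-3 + \sqrt{105}\right) + 57\right) = 104 \left(57 + \sqrt{105} \left(-3 + \sqrt{105}\right)\right) = 5928 + 104 \sqrt{105} \left(-3 + \sqrt{105}\right)$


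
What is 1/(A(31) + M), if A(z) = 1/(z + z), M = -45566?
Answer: -62/2825091 ≈ -2.1946e-5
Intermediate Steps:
A(z) = 1/(2*z)
1/(A(31) + M) = 1/((½)/31 - 45566) = 1/((½)*(1/31) - 45566) = 1/(1/62 - 45566) = 1/(-2825091/62) = -62/2825091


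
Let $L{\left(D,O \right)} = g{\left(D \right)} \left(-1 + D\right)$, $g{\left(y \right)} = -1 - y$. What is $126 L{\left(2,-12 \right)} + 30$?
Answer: $-348$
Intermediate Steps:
$L{\left(D,O \right)} = \left(-1 + D\right) \left(-1 - D\right)$ ($L{\left(D,O \right)} = \left(-1 - D\right) \left(-1 + D\right) = \left(-1 + D\right) \left(-1 - D\right)$)
$126 L{\left(2,-12 \right)} + 30 = 126 \left(1 - 2^{2}\right) + 30 = 126 \left(1 - 4\right) + 30 = 126 \left(-3\right) + 30 = -378 + 30 = -348$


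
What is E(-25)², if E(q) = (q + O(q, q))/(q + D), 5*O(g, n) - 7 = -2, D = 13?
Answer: 4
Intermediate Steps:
O(g, n) = 1 (O(g, n) = 7/5 + (⅕)*(-2) = 7/5 - ⅖ = 1)
E(q) = (1 + q)/(13 + q) (E(q) = (q + 1)/(q + 13) = (1 + q)/(13 + q))
E(-25)² = ((1 - 25)/(13 - 25))² = (-24/(-12))² = (-1/12*(-24))² = 2² = 4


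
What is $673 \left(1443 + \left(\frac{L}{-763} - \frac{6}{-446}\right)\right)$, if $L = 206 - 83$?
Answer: $\frac{165221410491}{170149} \approx 9.7104 \cdot 10^{5}$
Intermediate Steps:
$L = 123$
$673 \left(1443 + \left(\frac{L}{-763} - \frac{6}{-446}\right)\right) = 673 \left(1443 + \left(\frac{123}{-763} - \frac{6}{-446}\right)\right) = 673 \left(1443 + \left(123 \left(- \frac{1}{763}\right) - - \frac{3}{223}\right)\right) = 673 \left(1443 + \left(- \frac{123}{763} + \frac{3}{223}\right)\right) = 673 \left(1443 - \frac{25140}{170149}\right) = 673 \cdot \frac{245499867}{170149} = \frac{165221410491}{170149}$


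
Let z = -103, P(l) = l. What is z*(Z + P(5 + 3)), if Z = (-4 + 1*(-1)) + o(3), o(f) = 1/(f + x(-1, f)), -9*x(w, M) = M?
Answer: -2781/8 ≈ -347.63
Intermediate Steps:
x(w, M) = -M/9
o(f) = 9/(8*f) (o(f) = 1/(f - f/9) = 1/(8*f/9) = 9/(8*f))
Z = -37/8 (Z = (-4 + 1*(-1)) + (9/8)/3 = (-4 - 1) + (9/8)*(1/3) = -5 + 3/8 = -37/8 ≈ -4.6250)
z*(Z + P(5 + 3)) = -103*(-37/8 + (5 + 3)) = -103*(-37/8 + 8) = -103*27/8 = -2781/8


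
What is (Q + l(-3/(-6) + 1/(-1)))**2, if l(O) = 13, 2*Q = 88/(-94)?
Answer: 346921/2209 ≈ 157.05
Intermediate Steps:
Q = -22/47 (Q = (88/(-94))/2 = (88*(-1/94))/2 = (1/2)*(-44/47) = -22/47 ≈ -0.46809)
(Q + l(-3/(-6) + 1/(-1)))**2 = (-22/47 + 13)**2 = (589/47)**2 = 346921/2209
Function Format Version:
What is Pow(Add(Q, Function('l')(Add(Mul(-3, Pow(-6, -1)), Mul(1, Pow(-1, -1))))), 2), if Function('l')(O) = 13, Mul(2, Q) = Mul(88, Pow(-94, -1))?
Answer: Rational(346921, 2209) ≈ 157.05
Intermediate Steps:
Q = Rational(-22, 47) (Q = Mul(Rational(1, 2), Mul(88, Pow(-94, -1))) = Mul(Rational(1, 2), Mul(88, Rational(-1, 94))) = Mul(Rational(1, 2), Rational(-44, 47)) = Rational(-22, 47) ≈ -0.46809)
Pow(Add(Q, Function('l')(Add(Mul(-3, Pow(-6, -1)), Mul(1, Pow(-1, -1))))), 2) = Pow(Add(Rational(-22, 47), 13), 2) = Pow(Rational(589, 47), 2) = Rational(346921, 2209)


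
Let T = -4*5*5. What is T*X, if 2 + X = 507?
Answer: -50500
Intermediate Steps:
X = 505 (X = -2 + 507 = 505)
T = -100 (T = -20*5 = -100)
T*X = -100*505 = -50500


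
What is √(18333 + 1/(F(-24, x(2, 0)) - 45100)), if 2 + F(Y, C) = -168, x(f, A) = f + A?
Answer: √4174572592270/15090 ≈ 135.40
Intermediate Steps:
x(f, A) = A + f
F(Y, C) = -170 (F(Y, C) = -2 - 168 = -170)
√(18333 + 1/(F(-24, x(2, 0)) - 45100)) = √(18333 + 1/(-170 - 45100)) = √(18333 + 1/(-45270)) = √(18333 - 1/45270) = √(829934909/45270) = √4174572592270/15090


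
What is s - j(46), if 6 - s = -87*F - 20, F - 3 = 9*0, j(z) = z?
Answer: 241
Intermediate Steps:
F = 3 (F = 3 + 9*0 = 3 + 0 = 3)
s = 287 (s = 6 - (-87*3 - 20) = 6 - (-261 - 20) = 6 - 1*(-281) = 6 + 281 = 287)
s - j(46) = 287 - 1*46 = 287 - 46 = 241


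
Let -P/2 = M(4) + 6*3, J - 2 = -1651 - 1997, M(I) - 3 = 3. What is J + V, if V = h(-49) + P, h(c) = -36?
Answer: -3730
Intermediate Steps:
M(I) = 6 (M(I) = 3 + 3 = 6)
J = -3646 (J = 2 + (-1651 - 1997) = 2 - 3648 = -3646)
P = -48 (P = -2*(6 + 6*3) = -2*(6 + 18) = -2*24 = -48)
V = -84 (V = -36 - 48 = -84)
J + V = -3646 - 84 = -3730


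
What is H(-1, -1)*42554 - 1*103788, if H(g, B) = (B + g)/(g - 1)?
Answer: -61234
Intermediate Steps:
H(g, B) = (B + g)/(-1 + g)
H(-1, -1)*42554 - 1*103788 = ((-1 - 1)/(-1 - 1))*42554 - 1*103788 = (-2/(-2))*42554 - 103788 = -½*(-2)*42554 - 103788 = 1*42554 - 103788 = 42554 - 103788 = -61234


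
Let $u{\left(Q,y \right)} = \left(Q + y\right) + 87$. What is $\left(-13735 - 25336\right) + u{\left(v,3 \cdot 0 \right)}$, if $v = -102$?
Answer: $-39086$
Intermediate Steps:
$u{\left(Q,y \right)} = 87 + Q + y$
$\left(-13735 - 25336\right) + u{\left(v,3 \cdot 0 \right)} = \left(-13735 - 25336\right) + \left(87 - 102 + 3 \cdot 0\right) = -39071 + \left(87 - 102 + 0\right) = -39071 - 15 = -39086$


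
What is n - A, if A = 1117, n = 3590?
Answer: 2473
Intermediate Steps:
n - A = 3590 - 1*1117 = 3590 - 1117 = 2473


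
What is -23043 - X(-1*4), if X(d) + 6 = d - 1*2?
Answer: -23031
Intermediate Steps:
X(d) = -8 + d (X(d) = -6 + (d - 1*2) = -6 + (d - 2) = -6 + (-2 + d) = -8 + d)
-23043 - X(-1*4) = -23043 - (-8 - 1*4) = -23043 - (-8 - 4) = -23043 - 1*(-12) = -23043 + 12 = -23031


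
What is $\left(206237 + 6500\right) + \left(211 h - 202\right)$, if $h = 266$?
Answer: $268661$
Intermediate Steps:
$\left(206237 + 6500\right) + \left(211 h - 202\right) = \left(206237 + 6500\right) + \left(211 \cdot 266 - 202\right) = 212737 + \left(56126 - 202\right) = 212737 + 55924 = 268661$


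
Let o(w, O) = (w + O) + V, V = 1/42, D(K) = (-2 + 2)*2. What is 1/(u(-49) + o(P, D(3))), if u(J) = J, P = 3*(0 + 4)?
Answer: -42/1553 ≈ -0.027044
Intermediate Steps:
P = 12 (P = 3*4 = 12)
D(K) = 0 (D(K) = 0*2 = 0)
V = 1/42 ≈ 0.023810
o(w, O) = 1/42 + O + w (o(w, O) = (w + O) + 1/42 = (O + w) + 1/42 = 1/42 + O + w)
1/(u(-49) + o(P, D(3))) = 1/(-49 + (1/42 + 0 + 12)) = 1/(-49 + 505/42) = 1/(-1553/42) = -42/1553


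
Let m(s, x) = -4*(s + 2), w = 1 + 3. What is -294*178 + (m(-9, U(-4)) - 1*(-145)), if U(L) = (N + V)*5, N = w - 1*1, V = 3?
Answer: -52159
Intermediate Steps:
w = 4
N = 3 (N = 4 - 1*1 = 4 - 1 = 3)
U(L) = 30 (U(L) = (3 + 3)*5 = 6*5 = 30)
m(s, x) = -8 - 4*s (m(s, x) = -4*(2 + s) = -8 - 4*s)
-294*178 + (m(-9, U(-4)) - 1*(-145)) = -294*178 + ((-8 - 4*(-9)) - 1*(-145)) = -52332 + ((-8 + 36) + 145) = -52332 + (28 + 145) = -52332 + 173 = -52159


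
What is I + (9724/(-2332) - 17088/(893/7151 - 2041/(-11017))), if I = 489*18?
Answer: -14989404974117/323742179 ≈ -46300.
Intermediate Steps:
I = 8802
I + (9724/(-2332) - 17088/(893/7151 - 2041/(-11017))) = 8802 + (9724/(-2332) - 17088/(893/7151 - 2041/(-11017))) = 8802 + (9724*(-1/2332) - 17088/(893*(1/7151) - 2041*(-1/11017))) = 8802 + (-221/53 - 17088/(893/7151 + 2041/11017)) = 8802 + (-221/53 - 17088/24433372/78782567) = 8802 + (-221/53 - 17088*78782567/24433372) = 8802 + (-221/53 - 336559126224/6108343) = 8802 - 17838983633675/323742179 = -14989404974117/323742179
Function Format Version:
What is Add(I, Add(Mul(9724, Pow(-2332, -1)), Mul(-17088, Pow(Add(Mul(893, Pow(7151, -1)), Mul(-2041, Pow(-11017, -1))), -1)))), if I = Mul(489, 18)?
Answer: Rational(-14989404974117, 323742179) ≈ -46300.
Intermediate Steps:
I = 8802
Add(I, Add(Mul(9724, Pow(-2332, -1)), Mul(-17088, Pow(Add(Mul(893, Pow(7151, -1)), Mul(-2041, Pow(-11017, -1))), -1)))) = Add(8802, Add(Mul(9724, Pow(-2332, -1)), Mul(-17088, Pow(Add(Mul(893, Pow(7151, -1)), Mul(-2041, Pow(-11017, -1))), -1)))) = Add(8802, Add(Mul(9724, Rational(-1, 2332)), Mul(-17088, Pow(Add(Mul(893, Rational(1, 7151)), Mul(-2041, Rational(-1, 11017))), -1)))) = Add(8802, Add(Rational(-221, 53), Mul(-17088, Pow(Add(Rational(893, 7151), Rational(2041, 11017)), -1)))) = Add(8802, Add(Rational(-221, 53), Mul(-17088, Pow(Rational(24433372, 78782567), -1)))) = Add(8802, Add(Rational(-221, 53), Mul(-17088, Rational(78782567, 24433372)))) = Add(8802, Add(Rational(-221, 53), Rational(-336559126224, 6108343))) = Add(8802, Rational(-17838983633675, 323742179)) = Rational(-14989404974117, 323742179)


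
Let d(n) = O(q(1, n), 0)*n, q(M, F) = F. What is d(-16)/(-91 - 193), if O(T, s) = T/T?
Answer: 4/71 ≈ 0.056338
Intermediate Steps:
O(T, s) = 1
d(n) = n (d(n) = 1*n = n)
d(-16)/(-91 - 193) = -16/(-91 - 193) = -16/(-284) = -1/284*(-16) = 4/71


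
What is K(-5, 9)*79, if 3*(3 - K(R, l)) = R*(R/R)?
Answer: 1106/3 ≈ 368.67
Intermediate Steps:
K(R, l) = 3 - R/3 (K(R, l) = 3 - R*R/R/3 = 3 - R/3)
K(-5, 9)*79 = (3 - ⅓*(-5))*79 = (3 + 5/3)*79 = (14/3)*79 = 1106/3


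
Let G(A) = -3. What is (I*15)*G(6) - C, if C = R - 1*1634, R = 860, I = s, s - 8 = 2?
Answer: 324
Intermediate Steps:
s = 10 (s = 8 + 2 = 10)
I = 10
C = -774 (C = 860 - 1*1634 = 860 - 1634 = -774)
(I*15)*G(6) - C = (10*15)*(-3) - 1*(-774) = 150*(-3) + 774 = -450 + 774 = 324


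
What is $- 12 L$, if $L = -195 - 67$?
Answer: $3144$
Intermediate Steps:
$L = -262$ ($L = -195 - 67 = -262$)
$- 12 L = \left(-12\right) \left(-262\right) = 3144$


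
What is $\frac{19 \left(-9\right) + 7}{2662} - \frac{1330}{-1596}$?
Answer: $\frac{6163}{7986} \approx 0.77173$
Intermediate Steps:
$\frac{19 \left(-9\right) + 7}{2662} - \frac{1330}{-1596} = \left(-171 + 7\right) \frac{1}{2662} - - \frac{5}{6} = \left(-164\right) \frac{1}{2662} + \frac{5}{6} = - \frac{82}{1331} + \frac{5}{6} = \frac{6163}{7986}$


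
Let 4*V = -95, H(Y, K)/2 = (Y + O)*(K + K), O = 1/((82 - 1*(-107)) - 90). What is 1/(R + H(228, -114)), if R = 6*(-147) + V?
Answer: -132/13843943 ≈ -9.5349e-6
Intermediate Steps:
O = 1/99 (O = 1/((82 + 107) - 90) = 1/(189 - 90) = 1/99 ≈ 0.010101)
H(Y, K) = 4*K*(1/99 + Y) (H(Y, K) = 2*((Y + 1/99)*(K + K)) = 2*((1/99 + Y)*(2*K)) = 2*(2*K*(1/99 + Y)) = 4*K*(1/99 + Y))
V = -95/4 (V = (¼)*(-95) = -95/4 ≈ -23.750)
R = -3623/4 (R = 6*(-147) - 95/4 = -882 - 95/4 = -3623/4 ≈ -905.75)
1/(R + H(228, -114)) = 1/(-3623/4 + (4/99)*(-114)*(1 + 99*228)) = 1/(-3623/4 + (4/99)*(-114)*(1 + 22572)) = 1/(-3623/4 + (4/99)*(-114)*22573) = 1/(-3623/4 - 3431096/33) = 1/(-13843943/132) = -132/13843943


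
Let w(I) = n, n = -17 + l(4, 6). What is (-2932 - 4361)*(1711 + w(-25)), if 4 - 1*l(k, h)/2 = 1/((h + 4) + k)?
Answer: -86881509/7 ≈ -1.2412e+7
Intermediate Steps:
l(k, h) = 8 - 2/(4 + h + k) (l(k, h) = 8 - 2/((h + 4) + k) = 8 - 2/((4 + h) + k) = 8 - 2/(4 + h + k))
n = -64/7 (n = -17 + 2*(15 + 4*6 + 4*4)/(4 + 6 + 4) = -17 + 2*(15 + 24 + 16)/14 = -17 + 2*(1/14)*55 = -17 + 55/7 = -64/7 ≈ -9.1429)
w(I) = -64/7
(-2932 - 4361)*(1711 + w(-25)) = (-2932 - 4361)*(1711 - 64/7) = -7293*11913/7 = -86881509/7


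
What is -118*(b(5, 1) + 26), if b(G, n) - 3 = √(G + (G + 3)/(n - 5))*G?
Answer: -3422 - 590*√3 ≈ -4443.9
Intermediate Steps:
b(G, n) = 3 + G*√(G + (3 + G)/(-5 + n)) (b(G, n) = 3 + √(G + (G + 3)/(n - 5))*G = 3 + √(G + (3 + G)/(-5 + n))*G = 3 + G*√(G + (3 + G)/(-5 + n)))
-118*(b(5, 1) + 26) = -118*((3 + 5*√((3 + 5 + 5*(-5 + 1))/(-5 + 1))) + 26) = -118*((3 + 5*√((3 + 5 + 5*(-4))/(-4))) + 26) = -118*((3 + 5*√(-(3 + 5 - 20)/4)) + 26) = -118*((3 + 5*√(-¼*(-12))) + 26) = -118*((3 + 5*√3) + 26) = -118*(29 + 5*√3) = -3422 - 590*√3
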